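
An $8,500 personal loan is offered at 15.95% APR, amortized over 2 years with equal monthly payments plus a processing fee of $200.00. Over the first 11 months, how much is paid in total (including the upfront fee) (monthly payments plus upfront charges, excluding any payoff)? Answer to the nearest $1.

At 15.95% the monthly rate is 0.0132917, so the payment is 8,500 × 0.0132917 / (1 − 1.0132917^−24) = $415.98.
Total outlay = 11 × $415.98 + $200.00 = $4,775.78.

$4,776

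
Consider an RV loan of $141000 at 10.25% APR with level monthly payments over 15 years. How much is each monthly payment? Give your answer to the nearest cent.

Monthly rate = 10.25%/12 = 0.0085417; payment = 141,000 × 0.0085417 / (1 − (1+0.0085417)^−180) = $1,536.83.

$1,536.83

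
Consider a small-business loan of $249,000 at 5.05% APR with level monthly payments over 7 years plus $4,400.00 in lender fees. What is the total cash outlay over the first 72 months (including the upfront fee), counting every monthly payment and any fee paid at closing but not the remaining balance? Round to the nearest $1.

$258,214

Monthly rate = 5.05%/12 = 0.0042083; payment = 249,000 × 0.0042083 / (1 − (1+0.0042083)^−84) = $3,525.20.
Total outlay = 72 × $3,525.20 + $4,400.00 = $258,214.40.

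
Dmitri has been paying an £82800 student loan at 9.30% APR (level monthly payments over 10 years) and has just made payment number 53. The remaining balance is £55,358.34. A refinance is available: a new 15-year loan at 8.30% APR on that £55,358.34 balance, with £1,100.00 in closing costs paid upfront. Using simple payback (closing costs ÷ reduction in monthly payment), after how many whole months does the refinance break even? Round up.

Current payment = 82,800 × 9.3%/12 / (1 − (1+0.0077500)^−120) = £1,062.37.
Refinanced payment = 55,358.34 × 0.0069167 / (1 − (1+0.0069167)^−180) = £538.67.
Monthly savings = £1,062.37 − £538.67 = £523.70.
Break-even = £1,100.00 / £523.70 = 2.10 → 3 months.

3 months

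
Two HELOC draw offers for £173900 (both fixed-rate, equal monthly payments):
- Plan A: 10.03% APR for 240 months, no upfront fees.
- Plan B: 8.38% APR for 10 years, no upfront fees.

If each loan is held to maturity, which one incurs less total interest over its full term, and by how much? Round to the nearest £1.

Plan B by £146,195

Plan A: monthly rate = 10.03%/12 = 0.0083583; payment = 173,900 × 0.0083583 / (1 − (1+0.0083583)^−240) = £1,681.63.
Total interest on Plan A = 240 × £1,681.63 − £173,900 = £229,691.20.
Plan B: monthly rate = 8.38%/12 = 0.0069833; payment = 173,900 × 0.0069833 / (1 − (1+0.0069833)^−120) = £2,144.97.
Total interest on Plan B = 120 × £2,144.97 − £173,900 = £83,496.40.
Plan B is lower by £146,194.80.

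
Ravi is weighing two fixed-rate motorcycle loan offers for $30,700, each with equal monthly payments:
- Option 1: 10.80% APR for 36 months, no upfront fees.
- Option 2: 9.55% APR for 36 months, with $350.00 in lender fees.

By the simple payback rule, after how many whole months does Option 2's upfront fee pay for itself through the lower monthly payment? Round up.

Option 1: at 10.80% the monthly rate is 0.0090000, so the payment is 30,700 × 0.0090000 / (1 − 1.0090000^−36) = $1,002.17.
Option 2: monthly rate = 9.55%/12 = 0.0079583; payment = 30,700 × 0.0079583 / (1 − (1+0.0079583)^−36) = $984.13.
Monthly savings = $1,002.17 − $984.13 = $18.04.
Break-even = $350.00 / $18.04 = 19.40 → 20 months.

20 months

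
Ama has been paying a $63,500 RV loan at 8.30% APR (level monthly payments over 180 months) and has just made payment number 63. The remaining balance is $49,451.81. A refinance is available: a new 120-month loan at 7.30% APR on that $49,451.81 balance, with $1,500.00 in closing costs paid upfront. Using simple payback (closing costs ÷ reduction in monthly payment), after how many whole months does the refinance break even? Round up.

42 months

Current payment = 63,500 × 8.3%/12 / (1 − (1+0.0069167)^−180) = $617.89.
Refinanced payment = 49,451.81 × 0.0060833 / (1 − (1+0.0060833)^−120) = $581.85.
Monthly savings = $617.89 − $581.85 = $36.04.
Break-even = $1,500.00 / $36.04 = 41.62 → 42 months.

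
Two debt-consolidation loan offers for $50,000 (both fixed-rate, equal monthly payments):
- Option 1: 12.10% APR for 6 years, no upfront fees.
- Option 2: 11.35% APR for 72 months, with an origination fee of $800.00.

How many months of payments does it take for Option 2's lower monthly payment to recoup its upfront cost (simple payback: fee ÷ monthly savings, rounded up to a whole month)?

42 months

Option 1: monthly rate = 12.1%/12 = 0.0100833; payment = 50,000 × 0.0100833 / (1 − (1+0.0100833)^−72) = $980.11.
Option 2: monthly rate = 11.35%/12 = 0.0094583; payment = 50,000 × 0.0094583 / (1 − (1+0.0094583)^−72) = $960.69.
Monthly savings = $980.11 − $960.69 = $19.42.
Break-even = $800.00 / $19.42 = 41.19 → 42 months.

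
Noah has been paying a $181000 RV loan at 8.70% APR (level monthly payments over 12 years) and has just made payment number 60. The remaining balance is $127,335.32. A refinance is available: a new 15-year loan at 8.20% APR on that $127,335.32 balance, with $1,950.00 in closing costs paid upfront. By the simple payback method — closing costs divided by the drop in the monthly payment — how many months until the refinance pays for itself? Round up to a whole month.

Current payment = 181,000 × 8.7%/12 / (1 − (1+0.0072500)^−144) = $2,029.37.
Refinanced payment = 127,335.32 × 0.0068333 / (1 − (1+0.0068333)^−180) = $1,231.63.
Monthly savings = $2,029.37 − $1,231.63 = $797.74.
Break-even = $1,950.00 / $797.74 = 2.44 → 3 months.

3 months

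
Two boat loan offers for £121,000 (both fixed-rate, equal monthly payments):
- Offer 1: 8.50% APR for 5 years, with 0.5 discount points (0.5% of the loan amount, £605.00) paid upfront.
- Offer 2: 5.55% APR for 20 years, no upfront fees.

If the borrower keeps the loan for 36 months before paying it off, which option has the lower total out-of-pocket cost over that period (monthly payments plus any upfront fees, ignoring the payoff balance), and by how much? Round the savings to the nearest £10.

Offer 1: at 8.50% the monthly rate is 0.0070833, so the payment is 121,000 × 0.0070833 / (1 − 1.0070833^−60) = £2,482.50.
Offer 2: monthly rate = 5.55%/12 = 0.0046250; payment = 121,000 × 0.0046250 / (1 − (1+0.0046250)^−240) = £835.76.
Over 36 months: Offer 1 costs 36 × £2,482.50 + £605.00 = £89,975.00; Offer 2 costs 36 × £835.76 = £30,087.36.
Offer 2 is cheaper by £89,975.00 − £30,087.36 = £59,887.64.

Offer 2 by £59,890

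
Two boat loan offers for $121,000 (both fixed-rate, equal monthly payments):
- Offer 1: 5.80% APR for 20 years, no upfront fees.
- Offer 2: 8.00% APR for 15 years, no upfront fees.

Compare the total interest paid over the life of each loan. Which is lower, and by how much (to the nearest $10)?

Offer 1 by $3,430

Offer 1: at 5.80% the monthly rate is 0.0048333, so the payment is 121,000 × 0.0048333 / (1 − 1.0048333^−240) = $852.98.
Total interest on Offer 1 = 240 × $852.98 − $121,000 = $83,715.20.
Offer 2: at 8.00% the monthly rate is 0.0066667, so the payment is 121,000 × 0.0066667 / (1 − 1.0066667^−180) = $1,156.34.
Total interest on Offer 2 = 180 × $1,156.34 − $121,000 = $87,141.20.
Offer 1 is lower by $3,426.00.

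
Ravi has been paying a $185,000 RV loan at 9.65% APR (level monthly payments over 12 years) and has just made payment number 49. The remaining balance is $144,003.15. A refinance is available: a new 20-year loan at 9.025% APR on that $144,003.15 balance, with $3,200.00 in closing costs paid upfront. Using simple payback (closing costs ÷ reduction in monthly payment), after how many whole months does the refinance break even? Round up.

Current payment = 185,000 × 9.65%/12 / (1 − (1+0.0080417)^−144) = $2,173.65.
Refinanced payment = 144,003.15 × 0.0075208 / (1 − (1+0.0075208)^−240) = $1,297.95.
Monthly savings = $2,173.65 − $1,297.95 = $875.70.
Break-even = $3,200.00 / $875.70 = 3.65 → 4 months.

4 months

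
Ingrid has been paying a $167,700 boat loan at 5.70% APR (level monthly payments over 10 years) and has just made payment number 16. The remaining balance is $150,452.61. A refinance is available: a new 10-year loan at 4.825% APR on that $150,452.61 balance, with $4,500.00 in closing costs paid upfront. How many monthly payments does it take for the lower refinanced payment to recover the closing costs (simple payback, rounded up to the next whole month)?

Current payment = 167,700 × 5.7%/12 / (1 − (1+0.0047500)^−120) = $1,836.65.
Refinanced payment = 150,452.61 × 0.0040208 / (1 − (1+0.0040208)^−120) = $1,582.94.
Monthly savings = $1,836.65 − $1,582.94 = $253.71.
Break-even = $4,500.00 / $253.71 = 17.74 → 18 months.

18 months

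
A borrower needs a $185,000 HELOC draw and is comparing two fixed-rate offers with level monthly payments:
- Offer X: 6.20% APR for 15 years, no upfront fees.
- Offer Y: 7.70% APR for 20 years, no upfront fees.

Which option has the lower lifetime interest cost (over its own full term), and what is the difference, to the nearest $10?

Offer X by $78,520

Offer X: at 6.20% the monthly rate is 0.0051667, so the payment is 185,000 × 0.0051667 / (1 − 1.0051667^−180) = $1,581.20.
Total interest on Offer X = 180 × $1,581.20 − $185,000 = $99,616.00.
Offer Y: monthly rate = 7.7%/12 = 0.0064167; payment = 185,000 × 0.0064167 / (1 − (1+0.0064167)^−240) = $1,513.05.
Total interest on Offer Y = 240 × $1,513.05 − $185,000 = $178,132.00.
Offer X is lower by $78,516.00.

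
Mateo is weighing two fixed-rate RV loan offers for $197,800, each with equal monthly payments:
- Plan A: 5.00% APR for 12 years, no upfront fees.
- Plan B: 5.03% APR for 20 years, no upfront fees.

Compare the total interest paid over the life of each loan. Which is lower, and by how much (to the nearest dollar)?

Plan A by $50,643

Plan A: monthly rate = 5%/12 = 0.0041667; payment = 197,800 × 0.0041667 / (1 − (1+0.0041667)^−144) = $1,829.43.
Total interest on Plan A = 144 × $1,829.43 − $197,800 = $65,637.92.
Plan B: monthly rate = 5.03%/12 = 0.0041917; payment = 197,800 × 0.0041917 / (1 − (1+0.0041917)^−240) = $1,308.67.
Total interest on Plan B = 240 × $1,308.67 − $197,800 = $116,280.80.
Plan A is lower by $50,642.88.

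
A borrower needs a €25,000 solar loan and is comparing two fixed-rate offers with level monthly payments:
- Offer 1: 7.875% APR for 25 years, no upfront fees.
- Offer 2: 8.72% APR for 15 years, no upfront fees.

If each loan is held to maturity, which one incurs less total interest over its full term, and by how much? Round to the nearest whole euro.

Offer 1: monthly rate = 7.875%/12 = 0.0065625; payment = 25,000 × 0.0065625 / (1 − (1+0.0065625)^−300) = €190.89.
Total interest on Offer 1 = 300 × €190.89 − €25,000 = €32,267.00.
Offer 2: monthly rate = 8.72%/12 = 0.0072667; payment = 25,000 × 0.0072667 / (1 − (1+0.0072667)^−180) = €249.42.
Total interest on Offer 2 = 180 × €249.42 − €25,000 = €19,895.60.
Offer 2 is lower by €12,371.40.

Offer 2 by €12,371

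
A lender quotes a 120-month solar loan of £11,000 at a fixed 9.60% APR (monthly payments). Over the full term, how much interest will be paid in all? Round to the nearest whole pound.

£6,153

Monthly rate = 9.6%/12 = 0.0080000; payment = 11,000 × 0.0080000 / (1 − (1+0.0080000)^−120) = £142.94.
Total paid = 120 × £142.94 = £17,152.80; interest = £17,152.80 − £11,000 = £6,152.80.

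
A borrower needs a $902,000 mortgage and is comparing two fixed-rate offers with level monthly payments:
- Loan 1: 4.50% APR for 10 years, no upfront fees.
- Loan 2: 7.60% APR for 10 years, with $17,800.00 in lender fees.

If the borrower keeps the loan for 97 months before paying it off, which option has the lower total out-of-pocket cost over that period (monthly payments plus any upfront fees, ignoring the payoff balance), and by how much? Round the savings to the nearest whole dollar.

Loan 1: at 4.50% the monthly rate is 0.0037500, so the payment is 902,000 × 0.0037500 / (1 − 1.0037500^−120) = $9,348.18.
Loan 2: at 7.60% the monthly rate is 0.0063333, so the payment is 902,000 × 0.0063333 / (1 − 1.0063333^−120) = $10,754.04.
Over 97 months: Loan 1 costs 97 × $9,348.18 = $906,773.46; Loan 2 costs 97 × $10,754.04 + $17,800.00 = $1,060,941.88.
Loan 1 is cheaper by $1,060,941.88 − $906,773.46 = $154,168.42.

Loan 1 by $154,168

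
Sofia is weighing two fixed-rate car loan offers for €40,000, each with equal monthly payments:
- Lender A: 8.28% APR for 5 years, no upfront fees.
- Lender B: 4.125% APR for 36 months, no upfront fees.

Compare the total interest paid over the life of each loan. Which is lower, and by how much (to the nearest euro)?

Lender A: monthly rate = 8.28%/12 = 0.0069000; payment = 40,000 × 0.0069000 / (1 − (1+0.0069000)^−60) = €816.43.
Total interest on Lender A = 60 × €816.43 − €40,000 = €8,985.80.
Lender B: at 4.125% the monthly rate is 0.0034375, so the payment is 40,000 × 0.0034375 / (1 − 1.0034375^−36) = €1,183.18.
Total interest on Lender B = 36 × €1,183.18 − €40,000 = €2,594.48.
Lender B is lower by €6,391.32.

Lender B by €6,391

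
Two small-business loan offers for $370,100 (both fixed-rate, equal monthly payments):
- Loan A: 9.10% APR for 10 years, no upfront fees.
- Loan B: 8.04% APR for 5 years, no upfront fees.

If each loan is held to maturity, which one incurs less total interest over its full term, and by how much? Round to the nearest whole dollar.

Loan B by $114,316

Loan A: at 9.10% the monthly rate is 0.0075833, so the payment is 370,100 × 0.0075833 / (1 − 1.0075833^−120) = $4,708.32.
Total interest on Loan A = 120 × $4,708.32 − $370,100 = $194,898.40.
Loan B: monthly rate = 8.04%/12 = 0.0067000; payment = 370,100 × 0.0067000 / (1 − (1+0.0067000)^−60) = $7,511.38.
Total interest on Loan B = 60 × $7,511.38 − $370,100 = $80,582.80.
Loan B is lower by $114,315.60.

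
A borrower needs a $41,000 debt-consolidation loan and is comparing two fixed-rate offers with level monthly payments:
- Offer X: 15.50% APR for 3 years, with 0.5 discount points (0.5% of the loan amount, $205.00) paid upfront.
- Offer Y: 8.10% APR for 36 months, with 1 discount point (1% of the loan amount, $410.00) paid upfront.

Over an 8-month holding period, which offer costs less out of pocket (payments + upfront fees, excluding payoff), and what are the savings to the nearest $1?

Offer Y by $952

Offer X: at 15.50% the monthly rate is 0.0129167, so the payment is 41,000 × 0.0129167 / (1 − 1.0129167^−36) = $1,431.34.
Offer Y: at 8.10% the monthly rate is 0.0067500, so the payment is 41,000 × 0.0067500 / (1 − 1.0067500^−36) = $1,286.68.
Over 8 months: Offer X costs 8 × $1,431.34 + $205.00 = $11,655.72; Offer Y costs 8 × $1,286.68 + $410.00 = $10,703.44.
Offer Y is cheaper by $11,655.72 − $10,703.44 = $952.28.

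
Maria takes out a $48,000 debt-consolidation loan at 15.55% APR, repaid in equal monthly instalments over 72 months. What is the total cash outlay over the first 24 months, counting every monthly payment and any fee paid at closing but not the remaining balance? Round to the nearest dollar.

Monthly rate = 15.55%/12 = 0.0129583; payment = 48,000 × 0.0129583 / (1 − (1+0.0129583)^−72) = $1,029.35.
Total outlay = 24 × $1,029.35 = $24,704.40.

$24,704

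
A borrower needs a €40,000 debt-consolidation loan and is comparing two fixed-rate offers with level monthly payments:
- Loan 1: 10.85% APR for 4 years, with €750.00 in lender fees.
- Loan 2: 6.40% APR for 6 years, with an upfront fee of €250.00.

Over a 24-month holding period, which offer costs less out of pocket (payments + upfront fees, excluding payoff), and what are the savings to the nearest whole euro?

Loan 2 by €9,150

Loan 1: monthly rate = 10.85%/12 = 0.0090417; payment = 40,000 × 0.0090417 / (1 − (1+0.0090417)^−48) = €1,030.91.
Loan 2: monthly rate = 6.4%/12 = 0.0053333; payment = 40,000 × 0.0053333 / (1 − (1+0.0053333)^−72) = €670.49.
Over 24 months: Loan 1 costs 24 × €1,030.91 + €750.00 = €25,491.84; Loan 2 costs 24 × €670.49 + €250.00 = €16,341.76.
Loan 2 is cheaper by €25,491.84 − €16,341.76 = €9,150.08.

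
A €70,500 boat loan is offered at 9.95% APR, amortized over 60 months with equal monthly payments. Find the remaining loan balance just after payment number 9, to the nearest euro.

With monthly rate i = 9.95%/12 = 0.0082917, the balance after k of n payments is P · [(1+i)^n − (1+i)^k] / [(1+i)^n − 1].
(1+0.0082917)^60 = 1.64123463 and (1+0.0082917)^9 = 1.07714855, so the balance is 70,500 × (1.64123463 − 1.07714855) / (1.64123463 − 1) = €62,017.97.

€62,018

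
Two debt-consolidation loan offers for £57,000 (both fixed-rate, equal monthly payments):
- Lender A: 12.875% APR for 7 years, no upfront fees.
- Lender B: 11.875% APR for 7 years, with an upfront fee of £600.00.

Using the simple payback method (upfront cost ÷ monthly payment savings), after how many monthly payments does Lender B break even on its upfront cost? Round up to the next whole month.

20 months

Lender A: at 12.875% the monthly rate is 0.0107292, so the payment is 57,000 × 0.0107292 / (1 − 1.0107292^−84) = £1,033.07.
Lender B: monthly rate = 11.875%/12 = 0.0098958; payment = 57,000 × 0.0098958 / (1 − (1+0.0098958)^−84) = £1,002.40.
Monthly savings = £1,033.07 − £1,002.40 = £30.67.
Break-even = £600.00 / £30.67 = 19.56 → 20 months.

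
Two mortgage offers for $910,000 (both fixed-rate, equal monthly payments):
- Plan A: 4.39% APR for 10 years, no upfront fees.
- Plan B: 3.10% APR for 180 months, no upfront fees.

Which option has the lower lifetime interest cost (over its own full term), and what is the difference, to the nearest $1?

Plan A by $13,117

Plan A: at 4.39% the monthly rate is 0.0036583, so the payment is 910,000 × 0.0036583 / (1 − 1.0036583^−120) = $9,382.92.
Total interest on Plan A = 120 × $9,382.92 − $910,000 = $215,950.40.
Plan B: monthly rate = 3.1%/12 = 0.0025833; payment = 910,000 × 0.0025833 / (1 − (1+0.0025833)^−180) = $6,328.15.
Total interest on Plan B = 180 × $6,328.15 − $910,000 = $229,067.00.
Plan A is lower by $13,116.60.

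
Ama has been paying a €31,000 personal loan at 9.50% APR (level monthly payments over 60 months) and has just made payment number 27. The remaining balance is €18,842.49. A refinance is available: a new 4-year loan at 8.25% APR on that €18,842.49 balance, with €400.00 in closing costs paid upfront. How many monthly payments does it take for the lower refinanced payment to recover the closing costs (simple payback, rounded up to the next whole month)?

3 months

Current payment = 31,000 × 9.5%/12 / (1 − (1+0.0079167)^−60) = €651.06.
Refinanced payment = 18,842.49 × 0.0068750 / (1 − (1+0.0068750)^−48) = €462.21.
Monthly savings = €651.06 − €462.21 = €188.85.
Break-even = €400.00 / €188.85 = 2.12 → 3 months.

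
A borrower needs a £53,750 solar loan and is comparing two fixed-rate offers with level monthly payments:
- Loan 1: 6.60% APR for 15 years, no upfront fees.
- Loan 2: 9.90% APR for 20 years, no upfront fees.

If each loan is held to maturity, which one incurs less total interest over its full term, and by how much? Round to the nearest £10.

Loan 1 by £38,820

Loan 1: monthly rate = 6.6%/12 = 0.0055000; payment = 53,750 × 0.0055000 / (1 − (1+0.0055000)^−180) = £471.18.
Total interest on Loan 1 = 180 × £471.18 − £53,750 = £31,062.40.
Loan 2: at 9.90% the monthly rate is 0.0082500, so the payment is 53,750 × 0.0082500 / (1 − 1.0082500^−240) = £515.14.
Total interest on Loan 2 = 240 × £515.14 − £53,750 = £69,883.60.
Loan 1 is lower by £38,821.20.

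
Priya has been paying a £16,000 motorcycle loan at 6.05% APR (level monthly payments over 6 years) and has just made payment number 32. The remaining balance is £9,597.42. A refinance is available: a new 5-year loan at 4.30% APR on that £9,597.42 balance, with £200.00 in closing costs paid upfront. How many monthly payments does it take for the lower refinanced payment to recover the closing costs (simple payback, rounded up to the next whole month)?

3 months

Current payment = 16,000 × 6.05%/12 / (1 − (1+0.0050417)^−72) = £265.54.
Refinanced payment = 9,597.42 × 0.0035833 / (1 − (1+0.0035833)^−60) = £178.05.
Monthly savings = £265.54 − £178.05 = £87.49.
Break-even = £200.00 / £87.49 = 2.29 → 3 months.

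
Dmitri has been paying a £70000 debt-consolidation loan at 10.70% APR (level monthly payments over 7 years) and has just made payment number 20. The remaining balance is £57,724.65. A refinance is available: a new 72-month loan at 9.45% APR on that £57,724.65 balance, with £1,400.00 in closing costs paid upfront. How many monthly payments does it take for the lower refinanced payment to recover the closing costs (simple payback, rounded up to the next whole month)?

11 months

Current payment = 70,000 × 10.7%/12 / (1 − (1+0.0089167)^−84) = £1,187.56.
Refinanced payment = 57,724.65 × 0.0078750 / (1 − (1+0.0078750)^−72) = £1,053.46.
Monthly savings = £1,187.56 − £1,053.46 = £134.10.
Break-even = £1,400.00 / £134.10 = 10.44 → 11 months.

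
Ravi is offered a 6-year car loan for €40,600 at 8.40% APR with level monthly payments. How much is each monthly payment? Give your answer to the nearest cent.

€719.81

Monthly rate = 8.4%/12 = 0.0070000; payment = 40,600 × 0.0070000 / (1 − (1+0.0070000)^−72) = €719.81.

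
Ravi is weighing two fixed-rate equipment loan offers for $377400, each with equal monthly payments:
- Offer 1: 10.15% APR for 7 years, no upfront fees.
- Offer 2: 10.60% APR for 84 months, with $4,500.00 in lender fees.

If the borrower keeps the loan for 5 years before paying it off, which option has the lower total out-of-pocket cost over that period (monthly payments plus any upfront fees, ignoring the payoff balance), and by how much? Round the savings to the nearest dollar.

Offer 1: monthly rate = 10.15%/12 = 0.0084583; payment = 377,400 × 0.0084583 / (1 − (1+0.0084583)^−84) = $6,294.58.
Offer 2: monthly rate = 10.6%/12 = 0.0088333; payment = 377,400 × 0.0088333 / (1 − (1+0.0088333)^−84) = $6,382.91.
Over 60 months: Offer 1 costs 60 × $6,294.58 = $377,674.80; Offer 2 costs 60 × $6,382.91 + $4,500.00 = $387,474.60.
Offer 1 is cheaper by $387,474.60 − $377,674.80 = $9,799.80.

Offer 1 by $9,800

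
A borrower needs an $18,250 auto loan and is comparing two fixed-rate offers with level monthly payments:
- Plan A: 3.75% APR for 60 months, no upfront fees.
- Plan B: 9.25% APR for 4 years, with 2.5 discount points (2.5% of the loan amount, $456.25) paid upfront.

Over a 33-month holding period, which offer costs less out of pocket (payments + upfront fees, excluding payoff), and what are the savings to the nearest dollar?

Plan A by $4,491

Plan A: monthly rate = 3.75%/12 = 0.0031250; payment = 18,250 × 0.0031250 / (1 − (1+0.0031250)^−60) = $334.05.
Plan B: monthly rate = 9.25%/12 = 0.0077083; payment = 18,250 × 0.0077083 / (1 − (1+0.0077083)^−48) = $456.32.
Over 33 months: Plan A costs 33 × $334.05 = $11,023.65; Plan B costs 33 × $456.32 + $456.25 = $15,514.81.
Plan A is cheaper by $15,514.81 − $11,023.65 = $4,491.16.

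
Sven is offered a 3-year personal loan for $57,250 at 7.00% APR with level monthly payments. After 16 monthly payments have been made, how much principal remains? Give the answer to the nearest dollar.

$33,278

With monthly rate i = 7%/12 = 0.0058333, the balance after k of n payments is P · [(1+i)^n − (1+i)^k] / [(1+i)^n − 1].
(1+0.0058333)^36 = 1.23292559 and (1+0.0058333)^16 = 1.09752996, so the balance is 57,250 × (1.23292559 − 1.09752996) / (1.23292559 − 1) = $33,278.44.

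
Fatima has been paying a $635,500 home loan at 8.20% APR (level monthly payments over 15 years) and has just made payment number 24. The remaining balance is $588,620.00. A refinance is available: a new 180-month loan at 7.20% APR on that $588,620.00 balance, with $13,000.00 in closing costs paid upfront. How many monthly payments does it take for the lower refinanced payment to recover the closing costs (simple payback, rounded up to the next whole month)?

17 months

Current payment = 635,500 × 8.2%/12 / (1 − (1+0.0068333)^−180) = $6,146.77.
Refinanced payment = 588,620.00 × 0.0060000 / (1 − (1+0.0060000)^−180) = $5,356.72.
Monthly savings = $6,146.77 − $5,356.72 = $790.05.
Break-even = $13,000.00 / $790.05 = 16.45 → 17 months.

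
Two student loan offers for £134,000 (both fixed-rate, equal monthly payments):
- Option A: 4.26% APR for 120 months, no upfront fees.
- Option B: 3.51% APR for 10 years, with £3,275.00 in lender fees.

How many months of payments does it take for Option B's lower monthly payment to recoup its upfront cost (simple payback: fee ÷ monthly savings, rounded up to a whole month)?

69 months

Option A: monthly rate = 4.26%/12 = 0.0035500; payment = 134,000 × 0.0035500 / (1 − (1+0.0035500)^−120) = £1,373.30.
Option B: at 3.51% the monthly rate is 0.0029250, so the payment is 134,000 × 0.0029250 / (1 − 1.0029250^−120) = £1,325.70.
Monthly savings = £1,373.30 − £1,325.70 = £47.60.
Break-even = £3,275.00 / £47.60 = 68.80 → 69 months.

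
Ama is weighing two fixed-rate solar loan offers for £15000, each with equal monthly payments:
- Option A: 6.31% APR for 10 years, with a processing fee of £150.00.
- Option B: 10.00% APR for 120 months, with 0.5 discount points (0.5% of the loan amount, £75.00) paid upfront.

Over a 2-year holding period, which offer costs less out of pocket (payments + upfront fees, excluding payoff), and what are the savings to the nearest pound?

Option A by £629

Option A: monthly rate = 6.31%/12 = 0.0052583; payment = 15,000 × 0.0052583 / (1 − (1+0.0052583)^−120) = £168.88.
Option B: monthly rate = 10%/12 = 0.0083333; payment = 15,000 × 0.0083333 / (1 − (1+0.0083333)^−120) = £198.23.
Over 24 months: Option A costs 24 × £168.88 + £150.00 = £4,203.12; Option B costs 24 × £198.23 + £75.00 = £4,832.52.
Option A is cheaper by £4,832.52 − £4,203.12 = £629.40.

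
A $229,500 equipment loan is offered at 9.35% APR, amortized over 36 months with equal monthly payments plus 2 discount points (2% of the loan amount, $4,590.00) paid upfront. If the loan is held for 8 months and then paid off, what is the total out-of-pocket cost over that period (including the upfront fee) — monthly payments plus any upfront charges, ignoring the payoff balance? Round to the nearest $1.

$63,274

Monthly rate = 9.35%/12 = 0.0077917; payment = 229,500 × 0.0077917 / (1 − (1+0.0077917)^−36) = $7,335.48.
Total outlay = 8 × $7,335.48 + $4,590.00 = $63,273.84.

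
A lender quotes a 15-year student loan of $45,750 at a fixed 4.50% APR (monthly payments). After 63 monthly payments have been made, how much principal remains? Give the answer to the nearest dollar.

With monthly rate i = 4.5%/12 = 0.0037500, the balance after k of n payments is P · [(1+i)^n − (1+i)^k] / [(1+i)^n − 1].
(1+0.0037500)^180 = 1.96155501 and (1+0.0037500)^63 = 1.26593140, so the balance is 45,750 × (1.96155501 − 1.26593140) / (1.96155501 − 1) = $33,097.20.

$33,097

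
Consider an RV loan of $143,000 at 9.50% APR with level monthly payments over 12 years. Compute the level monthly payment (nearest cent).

At 9.50% the monthly rate is 0.0079167, so the payment is 143,000 × 0.0079167 / (1 − 1.0079167^−144) = $1,667.91.

$1,667.91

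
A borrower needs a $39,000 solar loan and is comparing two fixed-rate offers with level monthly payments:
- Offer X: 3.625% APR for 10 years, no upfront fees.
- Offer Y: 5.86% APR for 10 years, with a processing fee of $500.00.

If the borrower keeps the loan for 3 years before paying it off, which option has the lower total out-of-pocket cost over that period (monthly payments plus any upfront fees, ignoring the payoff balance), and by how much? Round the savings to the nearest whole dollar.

Offer X by $2,023

Offer X: at 3.625% the monthly rate is 0.0030208, so the payment is 39,000 × 0.0030208 / (1 − 1.0030208^−120) = $387.94.
Offer Y: monthly rate = 5.86%/12 = 0.0048833; payment = 39,000 × 0.0048833 / (1 − (1+0.0048833)^−120) = $430.24.
Over 36 months: Offer X costs 36 × $387.94 = $13,965.84; Offer Y costs 36 × $430.24 + $500.00 = $15,988.64.
Offer X is cheaper by $15,988.64 − $13,965.84 = $2,022.80.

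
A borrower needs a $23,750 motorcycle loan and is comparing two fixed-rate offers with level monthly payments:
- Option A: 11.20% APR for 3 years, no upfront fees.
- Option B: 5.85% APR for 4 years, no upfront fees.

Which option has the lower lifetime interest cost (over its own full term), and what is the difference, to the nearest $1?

Option B by $1,378

Option A: at 11.20% the monthly rate is 0.0093333, so the payment is 23,750 × 0.0093333 / (1 − 1.0093333^−36) = $779.80.
Total interest on Option A = 36 × $779.80 − $23,750 = $4,322.80.
Option B: at 5.85% the monthly rate is 0.0048750, so the payment is 23,750 × 0.0048750 / (1 − 1.0048750^−48) = $556.14.
Total interest on Option B = 48 × $556.14 − $23,750 = $2,944.72.
Option B is lower by $1,378.08.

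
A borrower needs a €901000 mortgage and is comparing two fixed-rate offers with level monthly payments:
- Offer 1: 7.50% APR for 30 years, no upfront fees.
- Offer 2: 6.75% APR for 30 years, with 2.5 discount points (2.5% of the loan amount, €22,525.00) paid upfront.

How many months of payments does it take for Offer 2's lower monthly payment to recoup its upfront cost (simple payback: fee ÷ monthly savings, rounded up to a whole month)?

Offer 1: at 7.50% the monthly rate is 0.0062500, so the payment is 901,000 × 0.0062500 / (1 − 1.0062500^−360) = €6,299.92.
Offer 2: at 6.75% the monthly rate is 0.0056250, so the payment is 901,000 × 0.0056250 / (1 − 1.0056250^−360) = €5,843.87.
Monthly savings = €6,299.92 − €5,843.87 = €456.05.
Break-even = €22,525.00 / €456.05 = 49.39 → 50 months.

50 months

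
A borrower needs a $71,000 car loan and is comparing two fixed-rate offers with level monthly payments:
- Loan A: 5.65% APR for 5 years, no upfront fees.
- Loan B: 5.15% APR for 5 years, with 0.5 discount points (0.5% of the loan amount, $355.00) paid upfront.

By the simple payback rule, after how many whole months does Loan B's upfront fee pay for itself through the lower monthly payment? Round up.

Loan A: at 5.65% the monthly rate is 0.0047083, so the payment is 71,000 × 0.0047083 / (1 − 1.0047083^−60) = $1,361.10.
Loan B: monthly rate = 5.15%/12 = 0.0042917; payment = 71,000 × 0.0042917 / (1 − (1+0.0042917)^−60) = $1,344.74.
Monthly savings = $1,361.10 − $1,344.74 = $16.36.
Break-even = $355.00 / $16.36 = 21.70 → 22 months.

22 months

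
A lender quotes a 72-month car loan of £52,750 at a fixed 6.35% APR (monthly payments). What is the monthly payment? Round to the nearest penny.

£882.96

At 6.35% the monthly rate is 0.0052917, so the payment is 52,750 × 0.0052917 / (1 − 1.0052917^−72) = £882.96.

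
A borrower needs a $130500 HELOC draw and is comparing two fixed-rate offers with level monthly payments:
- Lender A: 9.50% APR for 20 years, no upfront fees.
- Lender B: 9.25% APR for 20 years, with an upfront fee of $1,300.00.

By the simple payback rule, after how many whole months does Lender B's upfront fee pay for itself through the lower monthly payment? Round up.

62 months

Lender A: at 9.50% the monthly rate is 0.0079167, so the payment is 130,500 × 0.0079167 / (1 − 1.0079167^−240) = $1,216.43.
Lender B: monthly rate = 9.25%/12 = 0.0077083; payment = 130,500 × 0.0077083 / (1 − (1+0.0077083)^−240) = $1,195.21.
Monthly savings = $1,216.43 − $1,195.21 = $21.22.
Break-even = $1,300.00 / $21.22 = 61.26 → 62 months.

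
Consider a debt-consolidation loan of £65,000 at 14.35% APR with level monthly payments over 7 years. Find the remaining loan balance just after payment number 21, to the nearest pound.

With monthly rate i = 14.35%/12 = 0.0119583, the balance after k of n payments is P · [(1+i)^n − (1+i)^k] / [(1+i)^n − 1].
(1+0.0119583)^84 = 2.71431979 and (1+0.0119583)^21 = 1.28355728, so the balance is 65,000 × (2.71431979 − 1.28355728) / (2.71431979 − 1) = £54,248.67.

£54,249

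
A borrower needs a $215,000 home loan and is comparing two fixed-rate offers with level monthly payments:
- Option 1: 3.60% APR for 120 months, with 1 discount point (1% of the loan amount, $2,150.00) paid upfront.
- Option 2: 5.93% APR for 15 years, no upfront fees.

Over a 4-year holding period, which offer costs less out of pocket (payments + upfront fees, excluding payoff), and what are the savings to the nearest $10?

Option 1: monthly rate = 3.6%/12 = 0.0030000; payment = 215,000 × 0.0030000 / (1 − (1+0.0030000)^−120) = $2,136.13.
Option 2: monthly rate = 5.93%/12 = 0.0049417; payment = 215,000 × 0.0049417 / (1 − (1+0.0049417)^−180) = $1,806.17.
Over 48 months: Option 1 costs 48 × $2,136.13 + $2,150.00 = $104,684.24; Option 2 costs 48 × $1,806.17 = $86,696.16.
Option 2 is cheaper by $104,684.24 − $86,696.16 = $17,988.08.

Option 2 by $17,990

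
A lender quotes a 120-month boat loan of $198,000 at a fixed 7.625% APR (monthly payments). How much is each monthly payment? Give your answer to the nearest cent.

At 7.625% the monthly rate is 0.0063542, so the payment is 198,000 × 0.0063542 / (1 − 1.0063542^−120) = $2,363.23.

$2,363.23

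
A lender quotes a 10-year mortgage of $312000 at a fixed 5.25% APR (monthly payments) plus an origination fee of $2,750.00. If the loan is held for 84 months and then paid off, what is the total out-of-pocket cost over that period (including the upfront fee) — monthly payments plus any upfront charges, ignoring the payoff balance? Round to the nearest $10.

At 5.25% the monthly rate is 0.0043750, so the payment is 312,000 × 0.0043750 / (1 − 1.0043750^−120) = $3,347.50.
Total outlay = 84 × $3,347.50 + $2,750.00 = $283,940.00.

$283,940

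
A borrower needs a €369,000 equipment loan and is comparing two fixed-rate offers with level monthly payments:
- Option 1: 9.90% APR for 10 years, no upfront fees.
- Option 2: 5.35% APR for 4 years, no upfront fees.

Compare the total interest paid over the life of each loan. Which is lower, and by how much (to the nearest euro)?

Option 2 by €172,005

Option 1: at 9.90% the monthly rate is 0.0082500, so the payment is 369,000 × 0.0082500 / (1 − 1.0082500^−120) = €4,855.95.
Total interest on Option 1 = 120 × €4,855.95 − €369,000 = €213,714.00.
Option 2: monthly rate = 5.35%/12 = 0.0044583; payment = 369,000 × 0.0044583 / (1 − (1+0.0044583)^−48) = €8,556.44.
Total interest on Option 2 = 48 × €8,556.44 − €369,000 = €41,709.12.
Option 2 is lower by €172,004.88.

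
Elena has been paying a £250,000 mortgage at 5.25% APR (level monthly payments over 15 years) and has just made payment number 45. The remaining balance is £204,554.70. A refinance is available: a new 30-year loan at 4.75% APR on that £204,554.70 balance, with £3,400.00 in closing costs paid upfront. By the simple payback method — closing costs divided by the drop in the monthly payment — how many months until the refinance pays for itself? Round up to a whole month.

Current payment = 250,000 × 5.25%/12 / (1 − (1+0.0043750)^−180) = £2,009.69.
Refinanced payment = 204,554.70 × 0.0039583 / (1 − (1+0.0039583)^−360) = £1,067.05.
Monthly savings = £2,009.69 − £1,067.05 = £942.64.
Break-even = £3,400.00 / £942.64 = 3.61 → 4 months.

4 months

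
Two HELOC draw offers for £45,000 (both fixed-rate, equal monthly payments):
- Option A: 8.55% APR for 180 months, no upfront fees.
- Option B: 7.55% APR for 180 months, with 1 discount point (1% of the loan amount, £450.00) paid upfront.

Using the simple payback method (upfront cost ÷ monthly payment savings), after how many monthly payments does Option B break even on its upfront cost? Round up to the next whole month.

18 months

Option A: at 8.55% the monthly rate is 0.0071250, so the payment is 45,000 × 0.0071250 / (1 − 1.0071250^−180) = £444.45.
Option B: at 7.55% the monthly rate is 0.0062917, so the payment is 45,000 × 0.0062917 / (1 − 1.0062917^−180) = £418.44.
Monthly savings = £444.45 − £418.44 = £26.01.
Break-even = £450.00 / £26.01 = 17.30 → 18 months.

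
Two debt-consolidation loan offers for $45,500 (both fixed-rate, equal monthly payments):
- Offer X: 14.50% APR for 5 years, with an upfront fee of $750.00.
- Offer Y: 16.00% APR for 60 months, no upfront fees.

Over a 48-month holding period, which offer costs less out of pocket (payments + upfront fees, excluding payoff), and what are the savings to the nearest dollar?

Offer X: at 14.50% the monthly rate is 0.0120833, so the payment is 45,500 × 0.0120833 / (1 − 1.0120833^−60) = $1,070.54.
Offer Y: monthly rate = 16%/12 = 0.0133333; payment = 45,500 × 0.0133333 / (1 − (1+0.0133333)^−60) = $1,106.47.
Over 48 months: Offer X costs 48 × $1,070.54 + $750.00 = $52,135.92; Offer Y costs 48 × $1,106.47 = $53,110.56.
Offer X is cheaper by $53,110.56 − $52,135.92 = $974.64.

Offer X by $975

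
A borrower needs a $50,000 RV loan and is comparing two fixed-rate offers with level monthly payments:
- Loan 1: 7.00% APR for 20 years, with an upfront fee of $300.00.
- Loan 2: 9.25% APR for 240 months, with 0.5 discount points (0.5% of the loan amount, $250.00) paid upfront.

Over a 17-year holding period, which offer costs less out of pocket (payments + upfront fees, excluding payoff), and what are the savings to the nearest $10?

Loan 1: monthly rate = 7%/12 = 0.0058333; payment = 50,000 × 0.0058333 / (1 − (1+0.0058333)^−240) = $387.65.
Loan 2: monthly rate = 9.25%/12 = 0.0077083; payment = 50,000 × 0.0077083 / (1 − (1+0.0077083)^−240) = $457.93.
Over 204 months: Loan 1 costs 204 × $387.65 + $300.00 = $79,380.60; Loan 2 costs 204 × $457.93 + $250.00 = $93,667.72.
Loan 1 is cheaper by $93,667.72 − $79,380.60 = $14,287.12.

Loan 1 by $14,290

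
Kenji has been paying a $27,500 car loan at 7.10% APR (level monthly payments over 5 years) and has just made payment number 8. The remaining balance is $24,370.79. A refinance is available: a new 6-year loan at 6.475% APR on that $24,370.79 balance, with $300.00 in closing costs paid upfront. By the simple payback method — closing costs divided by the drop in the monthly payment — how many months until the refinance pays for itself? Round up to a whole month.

3 months

Current payment = 27,500 × 7.1%/12 / (1 − (1+0.0059167)^−60) = $545.83.
Refinanced payment = 24,370.79 × 0.0053958 / (1 − (1+0.0053958)^−72) = $409.38.
Monthly savings = $545.83 − $409.38 = $136.45.
Break-even = $300.00 / $136.45 = 2.20 → 3 months.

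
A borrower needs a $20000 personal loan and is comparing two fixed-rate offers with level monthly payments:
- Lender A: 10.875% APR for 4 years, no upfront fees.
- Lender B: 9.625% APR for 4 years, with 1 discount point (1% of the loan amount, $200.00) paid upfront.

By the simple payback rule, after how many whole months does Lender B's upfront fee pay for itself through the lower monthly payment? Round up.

17 months

Lender A: monthly rate = 10.875%/12 = 0.0090625; payment = 20,000 × 0.0090625 / (1 − (1+0.0090625)^−48) = $515.70.
Lender B: at 9.625% the monthly rate is 0.0080208, so the payment is 20,000 × 0.0080208 / (1 − 1.0080208^−48) = $503.66.
Monthly savings = $515.70 − $503.66 = $12.04.
Break-even = $200.00 / $12.04 = 16.61 → 17 months.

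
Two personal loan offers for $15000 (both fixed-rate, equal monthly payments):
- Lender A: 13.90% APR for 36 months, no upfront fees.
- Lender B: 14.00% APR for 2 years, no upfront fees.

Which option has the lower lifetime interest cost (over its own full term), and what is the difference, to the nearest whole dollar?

Lender B by $1,145

Lender A: at 13.90% the monthly rate is 0.0115833, so the payment is 15,000 × 0.0115833 / (1 − 1.0115833^−36) = $511.94.
Total interest on Lender A = 36 × $511.94 − $15,000 = $3,429.84.
Lender B: monthly rate = 14%/12 = 0.0116667; payment = 15,000 × 0.0116667 / (1 − (1+0.0116667)^−24) = $720.19.
Total interest on Lender B = 24 × $720.19 − $15,000 = $2,284.56.
Lender B is lower by $1,145.28.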